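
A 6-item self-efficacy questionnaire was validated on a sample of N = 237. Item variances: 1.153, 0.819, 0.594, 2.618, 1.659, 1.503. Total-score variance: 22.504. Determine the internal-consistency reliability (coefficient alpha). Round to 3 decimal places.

coefficient alpha = 0.755

sum of item variances = 1.153 + 0.819 + 0.594 + 2.618 + 1.659 + 1.503 = 8.346
α = (k/(k−1))·(1 − sum of item variances/Var(T)) = (6/5)·(1 − 8.346/22.504) = 0.755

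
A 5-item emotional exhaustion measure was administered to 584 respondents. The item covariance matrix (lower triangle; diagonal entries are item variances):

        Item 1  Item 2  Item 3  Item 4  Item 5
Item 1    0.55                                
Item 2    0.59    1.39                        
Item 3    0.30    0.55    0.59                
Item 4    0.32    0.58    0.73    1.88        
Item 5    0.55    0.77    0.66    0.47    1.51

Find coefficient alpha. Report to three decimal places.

sum of item variances = 0.55 + 1.39 + 0.59 + 1.88 + 1.51 = 5.92
Sum of off-diagonal covariances = 5.52
σ²_T = 5.92 + 2 × 5.52 = 16.96
α = (k/(k−1))·(1 − sum of item variances/σ²_T) = (5/4)·(1 − 5.92/16.96) = 0.814

α = 0.814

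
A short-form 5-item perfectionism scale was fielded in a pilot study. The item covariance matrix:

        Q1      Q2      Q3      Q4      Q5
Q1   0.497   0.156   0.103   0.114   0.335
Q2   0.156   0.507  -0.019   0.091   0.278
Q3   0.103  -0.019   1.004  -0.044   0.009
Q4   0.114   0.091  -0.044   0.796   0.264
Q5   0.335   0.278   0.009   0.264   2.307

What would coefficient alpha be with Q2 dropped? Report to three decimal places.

Remaining items: Q1, Q3, Q4, Q5 (k = 4).
Σσ²ᵢ = 0.497 + 1.004 + 0.796 + 2.307 = 4.604
σ²_total = 4.604 + 2 × 0.781 = 6.166
α (item deleted) = (4/3)·(1 − 4.604/6.166) = 0.338

α = 0.338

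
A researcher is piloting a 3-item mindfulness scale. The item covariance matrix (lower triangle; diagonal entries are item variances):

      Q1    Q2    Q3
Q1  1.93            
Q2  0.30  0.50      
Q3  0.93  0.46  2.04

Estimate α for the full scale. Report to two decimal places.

α = 0.65

ΣVar(i) = 1.93 + 0.50 + 2.04 = 4.47
Sum of off-diagonal covariances = 1.69
σ²_T = 4.47 + 2 × 1.69 = 7.85
α = (k/(k−1))·(1 − ΣVar(i)/σ²_T) = (3/2)·(1 − 4.47/7.85) = 0.65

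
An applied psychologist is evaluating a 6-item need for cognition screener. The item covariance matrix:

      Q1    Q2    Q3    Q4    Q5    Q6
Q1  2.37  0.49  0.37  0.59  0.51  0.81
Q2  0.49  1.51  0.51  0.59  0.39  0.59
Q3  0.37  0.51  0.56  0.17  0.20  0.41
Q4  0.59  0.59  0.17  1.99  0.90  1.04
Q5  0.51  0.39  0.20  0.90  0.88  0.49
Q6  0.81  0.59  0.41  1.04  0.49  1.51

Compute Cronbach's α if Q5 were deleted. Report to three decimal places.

α = 0.730

Remaining items: Q1, Q2, Q3, Q4, Q6 (k = 5).
Σσᵢ² = 2.37 + 1.51 + 0.56 + 1.99 + 1.51 = 7.94
Var(T) = 7.94 + 2 × 5.57 = 19.08
α (item deleted) = (5/4)·(1 − 7.94/19.08) = 0.730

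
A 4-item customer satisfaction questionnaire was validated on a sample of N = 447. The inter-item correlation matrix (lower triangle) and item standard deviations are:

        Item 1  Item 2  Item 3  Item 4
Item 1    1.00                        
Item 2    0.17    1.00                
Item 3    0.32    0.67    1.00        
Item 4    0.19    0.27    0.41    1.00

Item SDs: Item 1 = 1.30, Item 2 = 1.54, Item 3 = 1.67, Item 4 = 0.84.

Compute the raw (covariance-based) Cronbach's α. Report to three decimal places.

Σσ²ᵢ = 1.30² + 1.54² + 1.67² + 0.84² = 7.5561
Covariances σ_ij = r_ij · s_i · s_j:
  σ(Item 1,Item 2) = 0.17 × 1.30 × 1.54 = 0.3403
  σ(Item 1,Item 3) = 0.32 × 1.30 × 1.67 = 0.6947
  σ(Item 1,Item 4) = 0.19 × 1.30 × 0.84 = 0.2075
  σ(Item 2,Item 3) = 0.67 × 1.54 × 1.67 = 1.7231
  σ(Item 2,Item 4) = 0.27 × 1.54 × 0.84 = 0.3493
  σ(Item 3,Item 4) = 0.41 × 1.67 × 0.84 = 0.5751
σ²_T = Σσ²ᵢ + 2·Σσ_ij = 7.5561 + 2 × 3.8900 = 15.3361
α = (4/3)·(1 − 7.5561/15.3361) = 0.676

α = 0.676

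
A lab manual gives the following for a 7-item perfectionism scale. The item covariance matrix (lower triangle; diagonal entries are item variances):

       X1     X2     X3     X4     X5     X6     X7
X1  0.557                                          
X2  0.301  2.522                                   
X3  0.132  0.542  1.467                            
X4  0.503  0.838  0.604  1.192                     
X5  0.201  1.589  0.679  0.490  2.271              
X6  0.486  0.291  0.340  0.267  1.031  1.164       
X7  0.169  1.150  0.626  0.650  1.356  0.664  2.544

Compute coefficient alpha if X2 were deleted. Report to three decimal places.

Remaining items: X1, X3, X4, X5, X6, X7 (k = 6).
sum of item variances = 0.557 + 1.467 + 1.192 + 2.271 + 1.164 + 2.544 = 9.195
total variance = 9.195 + 2 × 8.198 = 25.591
α (item deleted) = (6/5)·(1 − 9.195/25.591) = 0.769

coefficient alpha = 0.769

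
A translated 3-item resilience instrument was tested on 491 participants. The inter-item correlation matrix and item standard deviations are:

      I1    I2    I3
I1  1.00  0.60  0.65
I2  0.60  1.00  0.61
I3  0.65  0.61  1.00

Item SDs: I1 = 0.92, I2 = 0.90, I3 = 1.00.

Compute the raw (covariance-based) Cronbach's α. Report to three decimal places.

Σσ²ᵢ = 0.92² + 0.90² + 1.00² = 2.6564
Covariances σ_ij = r_ij · s_i · s_j:
  σ(I1,I2) = 0.60 × 0.92 × 0.90 = 0.4968
  σ(I1,I3) = 0.65 × 0.92 × 1.00 = 0.5980
  σ(I2,I3) = 0.61 × 0.90 × 1.00 = 0.5490
σ²_T = Σσ²ᵢ + 2·Σσ_ij = 2.6564 + 2 × 1.6438 = 5.9440
α = (3/2)·(1 − 2.6564/5.9440) = 0.830

α = 0.830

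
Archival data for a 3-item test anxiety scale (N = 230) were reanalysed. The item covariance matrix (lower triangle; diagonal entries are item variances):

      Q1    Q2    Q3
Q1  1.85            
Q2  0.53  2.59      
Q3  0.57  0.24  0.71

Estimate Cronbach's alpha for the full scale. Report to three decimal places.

Σσᵢ² = 1.85 + 2.59 + 0.71 = 5.15
Sum of the distinct covariances = 1.34
σ²_T = 5.15 + 2 × 1.34 = 7.83
α = (k/(k−1))·(1 − Σσᵢ²/σ²_T) = (3/2)·(1 − 5.15/7.83) = 0.513

Cronbach's alpha = 0.513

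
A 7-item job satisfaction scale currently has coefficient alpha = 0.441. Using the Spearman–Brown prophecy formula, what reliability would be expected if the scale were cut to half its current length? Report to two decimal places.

predicted reliability = 0.28

Length factor m = 1/2
α' = m·α / (1 − (1−m)·α)
   = 1/2 × 0.441 / (1 − (1 − 1/2) × 0.441)
   = 0.2205 / 0.7795 = 0.28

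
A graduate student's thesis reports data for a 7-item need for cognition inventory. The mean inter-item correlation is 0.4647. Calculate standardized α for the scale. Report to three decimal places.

α = 0.859

Standardized α = k·r̄ / (1 + (k−1)·r̄) = 7 × 0.4647 / (1 + 6 × 0.4647)
  = 3.2529 / 3.7882 = 0.859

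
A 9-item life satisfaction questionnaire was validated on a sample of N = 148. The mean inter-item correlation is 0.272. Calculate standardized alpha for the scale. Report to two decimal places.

Standardized α = k·r̄ / (1 + (k−1)·r̄) = 9 × 0.272 / (1 + 8 × 0.272)
  = 2.4480 / 3.1760 = 0.77

standardized alpha = 0.77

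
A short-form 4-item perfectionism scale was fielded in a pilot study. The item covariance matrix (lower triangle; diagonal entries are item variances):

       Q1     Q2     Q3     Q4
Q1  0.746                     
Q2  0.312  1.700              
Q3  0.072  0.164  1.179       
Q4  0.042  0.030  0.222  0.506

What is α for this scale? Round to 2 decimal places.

α = 0.39

sum of item variances = 0.746 + 1.700 + 1.179 + 0.506 = 4.131
Sum of the distinct covariances = 0.842
Var(T) = 4.131 + 2 × 0.842 = 5.815
α = (k/(k−1))·(1 − sum of item variances/Var(T)) = (4/3)·(1 − 4.131/5.815) = 0.39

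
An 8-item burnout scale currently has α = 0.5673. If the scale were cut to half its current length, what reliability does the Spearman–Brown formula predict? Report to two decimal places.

Length factor m = 1/2
α' = m·α / (1 − (1−m)·α)
   = 1/2 × 0.5673 / (1 − (1 − 1/2) × 0.5673)
   = 0.2837 / 0.7164 = 0.40

predicted reliability = 0.40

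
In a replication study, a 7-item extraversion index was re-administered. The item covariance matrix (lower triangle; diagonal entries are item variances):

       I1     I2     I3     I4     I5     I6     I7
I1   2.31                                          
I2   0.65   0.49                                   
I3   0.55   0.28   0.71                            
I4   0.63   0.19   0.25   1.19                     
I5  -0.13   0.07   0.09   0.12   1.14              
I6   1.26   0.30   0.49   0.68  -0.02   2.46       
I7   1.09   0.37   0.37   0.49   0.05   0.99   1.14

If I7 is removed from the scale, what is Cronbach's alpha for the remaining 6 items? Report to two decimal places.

α = 0.68

Remaining items: I1, I2, I3, I4, I5, I6 (k = 6).
Σσᵢ² = 2.31 + 0.49 + 0.71 + 1.19 + 1.14 + 2.46 = 8.30
σ²_T = 8.30 + 2 × 5.41 = 19.12
α (item deleted) = (6/5)·(1 − 8.30/19.12) = 0.68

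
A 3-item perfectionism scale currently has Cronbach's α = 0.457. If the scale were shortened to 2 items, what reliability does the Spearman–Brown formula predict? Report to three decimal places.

predicted reliability = 0.359

Length factor m = 2/3 = 0.6667
α' = m·α / (1 − (1−m)·α)
   = 2/3 × 0.457 / (1 − (1 − 2/3) × 0.457)
   = 0.3047 / 0.8477 = 0.359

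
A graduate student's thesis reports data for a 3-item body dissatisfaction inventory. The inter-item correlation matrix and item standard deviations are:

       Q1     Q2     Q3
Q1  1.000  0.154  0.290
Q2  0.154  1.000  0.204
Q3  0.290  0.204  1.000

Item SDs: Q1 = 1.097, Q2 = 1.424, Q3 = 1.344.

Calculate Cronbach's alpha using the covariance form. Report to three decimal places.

α = 0.444

Σσ²ᵢ = 1.097² + 1.424² + 1.344² = 5.0375
Covariances σ_ij = r_ij · s_i · s_j:
  σ(Q1,Q2) = 0.154 × 1.097 × 1.424 = 0.2406
  σ(Q1,Q3) = 0.290 × 1.097 × 1.344 = 0.4276
  σ(Q2,Q3) = 0.204 × 1.424 × 1.344 = 0.3904
σ²_T = Σσ²ᵢ + 2·Σσ_ij = 5.0375 + 2 × 1.0586 = 7.1547
α = (3/2)·(1 − 5.0375/7.1547) = 0.444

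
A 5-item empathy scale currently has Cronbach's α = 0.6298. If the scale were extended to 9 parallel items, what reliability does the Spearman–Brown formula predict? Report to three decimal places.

predicted reliability = 0.754

Length factor m = 9/5 = 1.8000
α' = m·α / (1 + (m−1)·α)
   = 9/5 × 0.6298 / (1 + (9/5 − 1) × 0.6298)
   = 1.1336 / 1.5038 = 0.754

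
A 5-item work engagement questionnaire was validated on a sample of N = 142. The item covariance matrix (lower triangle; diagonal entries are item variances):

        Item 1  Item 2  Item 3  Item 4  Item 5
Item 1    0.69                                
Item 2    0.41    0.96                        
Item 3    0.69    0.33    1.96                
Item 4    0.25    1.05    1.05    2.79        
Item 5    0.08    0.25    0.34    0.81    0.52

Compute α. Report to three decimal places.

α = 0.754

Σσ²ᵢ = 0.69 + 0.96 + 1.96 + 2.79 + 0.52 = 6.92
Σ_{i<j} σ_ij = 5.26
total variance = 6.92 + 2 × 5.26 = 17.44
α = (k/(k−1))·(1 − Σσ²ᵢ/total variance) = (5/4)·(1 − 6.92/17.44) = 0.754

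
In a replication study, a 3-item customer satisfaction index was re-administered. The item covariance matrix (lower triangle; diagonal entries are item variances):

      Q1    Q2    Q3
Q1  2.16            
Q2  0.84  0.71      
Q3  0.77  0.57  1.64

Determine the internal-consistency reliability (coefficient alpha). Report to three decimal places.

ΣVar(i) = 2.16 + 0.71 + 1.64 = 4.51
Σ_{i<j} σ_ij = 2.18
σ²_total = 4.51 + 2 × 2.18 = 8.87
α = (k/(k−1))·(1 − ΣVar(i)/σ²_total) = (3/2)·(1 − 4.51/8.87) = 0.737

α = 0.737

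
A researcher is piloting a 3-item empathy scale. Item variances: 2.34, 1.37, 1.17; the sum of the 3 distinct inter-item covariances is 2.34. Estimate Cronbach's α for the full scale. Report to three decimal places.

Cronbach's α = 0.734

ΣVar(i) = 2.34 + 1.37 + 1.17 = 4.88
Sum of distinct covariances = 2.34
total variance = ΣVar(i) + 2·Σcov = 4.88 + 2 × 2.34 = 9.56
α = (3/2)·(1 − 4.88/9.56) = 0.734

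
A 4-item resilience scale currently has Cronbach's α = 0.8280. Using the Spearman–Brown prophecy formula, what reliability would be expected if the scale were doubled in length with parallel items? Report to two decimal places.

predicted reliability = 0.91

Length factor m = 2
α' = m·α / (1 + (m−1)·α)
   = 2 × 0.8280 / (1 + (2 − 1) × 0.8280)
   = 1.6560 / 1.8280 = 0.91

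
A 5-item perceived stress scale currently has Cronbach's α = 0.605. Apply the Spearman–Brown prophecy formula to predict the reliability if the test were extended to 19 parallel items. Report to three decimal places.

Length factor m = 19/5 = 3.8000
α' = m·α / (1 + (m−1)·α)
   = 19/5 × 0.605 / (1 + (19/5 − 1) × 0.605)
   = 2.2990 / 2.6940 = 0.853

predicted reliability = 0.853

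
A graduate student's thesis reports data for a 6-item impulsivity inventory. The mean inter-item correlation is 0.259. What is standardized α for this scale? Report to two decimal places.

Standardized α = k·r̄ / (1 + (k−1)·r̄) = 6 × 0.259 / (1 + 5 × 0.259)
  = 1.5540 / 2.2950 = 0.68

standardized α = 0.68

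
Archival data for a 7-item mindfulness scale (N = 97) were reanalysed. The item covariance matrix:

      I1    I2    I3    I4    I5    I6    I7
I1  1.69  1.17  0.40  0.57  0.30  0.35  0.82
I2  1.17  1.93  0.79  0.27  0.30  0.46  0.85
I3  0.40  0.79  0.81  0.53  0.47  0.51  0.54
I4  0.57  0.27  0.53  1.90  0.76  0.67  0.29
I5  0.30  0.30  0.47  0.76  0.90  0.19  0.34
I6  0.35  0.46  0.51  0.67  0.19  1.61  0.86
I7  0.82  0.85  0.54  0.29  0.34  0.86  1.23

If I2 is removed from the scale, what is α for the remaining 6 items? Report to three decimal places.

Remaining items: I1, I3, I4, I5, I6, I7 (k = 6).
Σσᵢ² = 1.69 + 0.81 + 1.90 + 0.90 + 1.61 + 1.23 = 8.14
total variance = 8.14 + 2 × 7.60 = 23.34
α (item deleted) = (6/5)·(1 − 8.14/23.34) = 0.781

α = 0.781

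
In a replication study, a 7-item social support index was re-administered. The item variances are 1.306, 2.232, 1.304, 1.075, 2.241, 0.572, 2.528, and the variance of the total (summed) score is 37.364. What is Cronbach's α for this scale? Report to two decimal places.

α = 0.82

ΣVar(i) = 1.306 + 2.232 + 1.304 + 1.075 + 2.241 + 0.572 + 2.528 = 11.258
α = (k/(k−1))·(1 − ΣVar(i)/total variance) = (7/6)·(1 − 11.258/37.364) = 0.82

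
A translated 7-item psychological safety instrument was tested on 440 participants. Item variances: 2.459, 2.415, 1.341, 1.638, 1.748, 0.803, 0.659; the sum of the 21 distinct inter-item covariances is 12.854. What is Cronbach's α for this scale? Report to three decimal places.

Cronbach's α = 0.816

Σσ²ᵢ = 2.459 + 2.415 + 1.341 + 1.638 + 1.748 + 0.803 + 0.659 = 11.063
Sum of distinct covariances = 12.854
Var(T) = Σσ²ᵢ + 2·Σcov = 11.063 + 2 × 12.854 = 36.771
α = (7/6)·(1 − 11.063/36.771) = 0.816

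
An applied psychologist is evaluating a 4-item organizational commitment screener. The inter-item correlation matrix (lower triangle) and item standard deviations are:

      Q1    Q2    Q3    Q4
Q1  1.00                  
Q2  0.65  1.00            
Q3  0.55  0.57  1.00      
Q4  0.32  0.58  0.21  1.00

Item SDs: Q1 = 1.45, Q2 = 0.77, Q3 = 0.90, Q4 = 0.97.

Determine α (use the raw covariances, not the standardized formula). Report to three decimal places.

Σσ²ᵢ = 1.45² + 0.77² + 0.90² + 0.97² = 4.4463
Covariances σ_ij = r_ij · s_i · s_j:
  σ(Q1,Q2) = 0.65 × 1.45 × 0.77 = 0.7257
  σ(Q1,Q3) = 0.55 × 1.45 × 0.90 = 0.7177
  σ(Q1,Q4) = 0.32 × 1.45 × 0.97 = 0.4501
  σ(Q2,Q3) = 0.57 × 0.77 × 0.90 = 0.3950
  σ(Q2,Q4) = 0.58 × 0.77 × 0.97 = 0.4332
  σ(Q3,Q4) = 0.21 × 0.90 × 0.97 = 0.1833
σ²_T = Σσ²ᵢ + 2·Σσ_ij = 4.4463 + 2 × 2.9050 = 10.2563
α = (4/3)·(1 − 4.4463/10.2563) = 0.755

α = 0.755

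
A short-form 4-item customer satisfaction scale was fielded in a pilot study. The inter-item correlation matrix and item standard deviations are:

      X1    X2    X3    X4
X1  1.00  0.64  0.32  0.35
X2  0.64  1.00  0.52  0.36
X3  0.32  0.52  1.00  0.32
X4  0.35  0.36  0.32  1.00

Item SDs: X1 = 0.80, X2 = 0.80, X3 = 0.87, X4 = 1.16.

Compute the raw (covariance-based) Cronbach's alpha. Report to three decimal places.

Σσ²ᵢ = 0.80² + 0.80² + 0.87² + 1.16² = 3.3825
Covariances σ_ij = r_ij · s_i · s_j:
  σ(X1,X2) = 0.64 × 0.80 × 0.80 = 0.4096
  σ(X1,X3) = 0.32 × 0.80 × 0.87 = 0.2227
  σ(X1,X4) = 0.35 × 0.80 × 1.16 = 0.3248
  σ(X2,X3) = 0.52 × 0.80 × 0.87 = 0.3619
  σ(X2,X4) = 0.36 × 0.80 × 1.16 = 0.3341
  σ(X3,X4) = 0.32 × 0.87 × 1.16 = 0.3229
σ²_T = Σσ²ᵢ + 2·Σσ_ij = 3.3825 + 2 × 1.9760 = 7.3345
α = (4/3)·(1 − 3.3825/7.3345) = 0.718

α = 0.718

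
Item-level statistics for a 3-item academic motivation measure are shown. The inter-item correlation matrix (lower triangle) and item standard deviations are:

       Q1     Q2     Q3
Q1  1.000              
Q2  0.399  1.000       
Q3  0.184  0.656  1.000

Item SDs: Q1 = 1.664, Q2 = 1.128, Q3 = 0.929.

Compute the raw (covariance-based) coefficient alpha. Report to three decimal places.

α = 0.619

Σσ²ᵢ = 1.664² + 1.128² + 0.929² = 4.9043
Covariances σ_ij = r_ij · s_i · s_j:
  σ(Q1,Q2) = 0.399 × 1.664 × 1.128 = 0.7489
  σ(Q1,Q3) = 0.184 × 1.664 × 0.929 = 0.2844
  σ(Q2,Q3) = 0.656 × 1.128 × 0.929 = 0.6874
σ²_T = Σσ²ᵢ + 2·Σσ_ij = 4.9043 + 2 × 1.7207 = 8.3457
α = (3/2)·(1 − 4.9043/8.3457) = 0.619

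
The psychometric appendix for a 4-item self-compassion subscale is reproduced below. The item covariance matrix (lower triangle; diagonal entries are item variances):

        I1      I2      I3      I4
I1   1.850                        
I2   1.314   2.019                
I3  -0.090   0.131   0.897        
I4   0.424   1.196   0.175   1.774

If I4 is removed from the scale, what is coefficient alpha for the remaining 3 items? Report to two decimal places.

α = 0.54

Remaining items: I1, I2, I3 (k = 3).
Σσ²ᵢ = 1.850 + 2.019 + 0.897 = 4.766
σ²_total = 4.766 + 2 × 1.355 = 7.476
α (item deleted) = (3/2)·(1 − 4.766/7.476) = 0.54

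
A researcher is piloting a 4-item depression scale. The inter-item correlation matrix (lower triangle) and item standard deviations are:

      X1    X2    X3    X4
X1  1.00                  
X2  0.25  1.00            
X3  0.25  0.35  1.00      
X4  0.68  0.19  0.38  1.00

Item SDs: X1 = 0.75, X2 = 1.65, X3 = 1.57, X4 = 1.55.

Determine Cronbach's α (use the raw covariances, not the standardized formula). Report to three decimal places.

α = 0.635

Σσ²ᵢ = 0.75² + 1.65² + 1.57² + 1.55² = 8.1524
Covariances σ_ij = r_ij · s_i · s_j:
  σ(X1,X2) = 0.25 × 0.75 × 1.65 = 0.3094
  σ(X1,X3) = 0.25 × 0.75 × 1.57 = 0.2944
  σ(X1,X4) = 0.68 × 0.75 × 1.55 = 0.7905
  σ(X2,X3) = 0.35 × 1.65 × 1.57 = 0.9067
  σ(X2,X4) = 0.19 × 1.65 × 1.55 = 0.4859
  σ(X3,X4) = 0.38 × 1.57 × 1.55 = 0.9247
σ²_T = Σσ²ᵢ + 2·Σσ_ij = 8.1524 + 2 × 3.7116 = 15.5756
α = (4/3)·(1 − 8.1524/15.5756) = 0.635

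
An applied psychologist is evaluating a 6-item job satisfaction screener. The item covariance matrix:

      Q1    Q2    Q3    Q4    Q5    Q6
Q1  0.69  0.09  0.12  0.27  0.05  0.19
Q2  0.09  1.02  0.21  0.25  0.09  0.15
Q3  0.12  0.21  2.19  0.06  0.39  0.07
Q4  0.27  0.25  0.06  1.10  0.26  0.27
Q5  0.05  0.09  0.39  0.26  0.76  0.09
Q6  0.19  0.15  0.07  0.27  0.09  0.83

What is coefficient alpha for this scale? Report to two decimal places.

Σσᵢ² = 0.69 + 1.02 + 2.19 + 1.10 + 0.76 + 0.83 = 6.59
Sum of off-diagonal covariances = 2.56
σ²_T = 6.59 + 2 × 2.56 = 11.71
α = (k/(k−1))·(1 − Σσᵢ²/σ²_T) = (6/5)·(1 − 6.59/11.71) = 0.52

α = 0.52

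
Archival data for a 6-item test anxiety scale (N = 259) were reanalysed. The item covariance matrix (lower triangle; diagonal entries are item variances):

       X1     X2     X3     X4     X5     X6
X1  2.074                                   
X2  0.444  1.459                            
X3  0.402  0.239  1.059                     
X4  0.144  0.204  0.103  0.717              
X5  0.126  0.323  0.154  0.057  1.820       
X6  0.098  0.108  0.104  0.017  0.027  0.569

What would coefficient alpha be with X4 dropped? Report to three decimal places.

Remaining items: X1, X2, X3, X5, X6 (k = 5).
sum of item variances = 2.074 + 1.459 + 1.059 + 1.820 + 0.569 = 6.981
Var(T) = 6.981 + 2 × 2.025 = 11.031
α (item deleted) = (5/4)·(1 − 6.981/11.031) = 0.459

α = 0.459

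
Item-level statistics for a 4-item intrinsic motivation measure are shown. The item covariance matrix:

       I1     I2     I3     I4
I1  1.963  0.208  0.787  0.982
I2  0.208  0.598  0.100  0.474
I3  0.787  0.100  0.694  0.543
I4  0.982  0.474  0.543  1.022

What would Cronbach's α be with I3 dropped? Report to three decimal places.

α = 0.722

Remaining items: I1, I2, I4 (k = 3).
sum of item variances = 1.963 + 0.598 + 1.022 = 3.583
σ²_total = 3.583 + 2 × 1.664 = 6.911
α (item deleted) = (3/2)·(1 − 3.583/6.911) = 0.722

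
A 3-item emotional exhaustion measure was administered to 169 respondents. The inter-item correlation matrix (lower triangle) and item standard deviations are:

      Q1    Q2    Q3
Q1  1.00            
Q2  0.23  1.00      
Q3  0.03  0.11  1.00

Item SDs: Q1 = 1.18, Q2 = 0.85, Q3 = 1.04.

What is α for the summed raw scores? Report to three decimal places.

Σσ²ᵢ = 1.18² + 0.85² + 1.04² = 3.1965
Covariances σ_ij = r_ij · s_i · s_j:
  σ(Q1,Q2) = 0.23 × 1.18 × 0.85 = 0.2307
  σ(Q1,Q3) = 0.03 × 1.18 × 1.04 = 0.0368
  σ(Q2,Q3) = 0.11 × 0.85 × 1.04 = 0.0972
σ²_T = Σσ²ᵢ + 2·Σσ_ij = 3.1965 + 2 × 0.3647 = 3.9259
α = (3/2)·(1 − 3.1965/3.9259) = 0.279

α = 0.279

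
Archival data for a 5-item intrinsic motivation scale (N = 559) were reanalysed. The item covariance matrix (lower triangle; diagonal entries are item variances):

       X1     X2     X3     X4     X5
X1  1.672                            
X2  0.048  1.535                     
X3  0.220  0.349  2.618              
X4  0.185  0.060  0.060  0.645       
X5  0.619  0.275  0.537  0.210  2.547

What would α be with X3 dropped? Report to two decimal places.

α = 0.41

Remaining items: X1, X2, X4, X5 (k = 4).
ΣVar(i) = 1.672 + 1.535 + 0.645 + 2.547 = 6.399
σ²_total = 6.399 + 2 × 1.397 = 9.193
α (item deleted) = (4/3)·(1 − 6.399/9.193) = 0.41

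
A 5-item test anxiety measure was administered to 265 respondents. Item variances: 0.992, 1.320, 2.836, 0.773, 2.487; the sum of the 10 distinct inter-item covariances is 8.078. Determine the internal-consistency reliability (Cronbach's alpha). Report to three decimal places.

Σσᵢ² = 0.992 + 1.320 + 2.836 + 0.773 + 2.487 = 8.408
Sum of distinct covariances = 8.078
Var(T) = Σσᵢ² + 2·Σcov = 8.408 + 2 × 8.078 = 24.564
α = (5/4)·(1 − 8.408/24.564) = 0.822

α = 0.822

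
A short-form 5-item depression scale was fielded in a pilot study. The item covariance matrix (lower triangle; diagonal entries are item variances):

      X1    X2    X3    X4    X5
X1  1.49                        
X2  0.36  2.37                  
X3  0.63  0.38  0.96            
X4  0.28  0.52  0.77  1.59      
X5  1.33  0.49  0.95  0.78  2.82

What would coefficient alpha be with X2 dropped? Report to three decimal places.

α = 0.774

Remaining items: X1, X3, X4, X5 (k = 4).
Σσ²ᵢ = 1.49 + 0.96 + 1.59 + 2.82 = 6.86
σ²_total = 6.86 + 2 × 4.74 = 16.34
α (item deleted) = (4/3)·(1 − 6.86/16.34) = 0.774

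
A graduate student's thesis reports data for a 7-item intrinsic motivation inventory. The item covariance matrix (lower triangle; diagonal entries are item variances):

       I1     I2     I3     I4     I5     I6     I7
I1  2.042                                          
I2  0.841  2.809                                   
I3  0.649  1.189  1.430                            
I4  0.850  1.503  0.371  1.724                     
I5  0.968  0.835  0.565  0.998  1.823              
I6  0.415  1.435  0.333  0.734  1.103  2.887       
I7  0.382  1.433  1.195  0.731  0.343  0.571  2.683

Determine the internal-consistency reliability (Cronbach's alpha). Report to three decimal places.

Cronbach's alpha = 0.809

ΣVar(i) = 2.042 + 2.809 + 1.430 + 1.724 + 1.823 + 2.887 + 2.683 = 15.398
Σ_{i<j} σ_ij = 17.444
σ²_total = 15.398 + 2 × 17.444 = 50.286
α = (k/(k−1))·(1 − ΣVar(i)/σ²_total) = (7/6)·(1 − 15.398/50.286) = 0.809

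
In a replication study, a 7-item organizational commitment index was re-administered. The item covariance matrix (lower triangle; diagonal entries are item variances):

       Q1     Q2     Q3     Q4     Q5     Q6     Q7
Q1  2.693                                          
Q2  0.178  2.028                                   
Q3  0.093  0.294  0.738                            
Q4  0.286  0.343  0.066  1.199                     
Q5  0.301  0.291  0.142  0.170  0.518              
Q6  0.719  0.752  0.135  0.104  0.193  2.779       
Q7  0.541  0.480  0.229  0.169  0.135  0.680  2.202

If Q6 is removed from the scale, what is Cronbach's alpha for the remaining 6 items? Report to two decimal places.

α = 0.53

Remaining items: Q1, Q2, Q3, Q4, Q5, Q7 (k = 6).
ΣVar(i) = 2.693 + 2.028 + 0.738 + 1.199 + 0.518 + 2.202 = 9.378
total variance = 9.378 + 2 × 3.718 = 16.814
α (item deleted) = (6/5)·(1 − 9.378/16.814) = 0.53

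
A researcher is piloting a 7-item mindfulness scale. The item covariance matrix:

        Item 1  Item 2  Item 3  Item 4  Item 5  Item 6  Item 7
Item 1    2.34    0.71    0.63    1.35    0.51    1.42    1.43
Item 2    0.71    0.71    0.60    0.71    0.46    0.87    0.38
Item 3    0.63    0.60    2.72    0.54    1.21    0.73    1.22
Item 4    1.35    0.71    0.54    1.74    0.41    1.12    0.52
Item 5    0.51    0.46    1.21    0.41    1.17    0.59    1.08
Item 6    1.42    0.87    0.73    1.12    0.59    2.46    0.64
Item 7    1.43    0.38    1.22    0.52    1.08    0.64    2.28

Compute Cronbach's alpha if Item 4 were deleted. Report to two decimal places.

Cronbach's alpha = 0.82

Remaining items: Item 1, Item 2, Item 3, Item 5, Item 6, Item 7 (k = 6).
Σσ²ᵢ = 2.34 + 0.71 + 2.72 + 1.17 + 2.46 + 2.28 = 11.68
σ²_T = 11.68 + 2 × 12.48 = 36.64
α (item deleted) = (6/5)·(1 − 11.68/36.64) = 0.82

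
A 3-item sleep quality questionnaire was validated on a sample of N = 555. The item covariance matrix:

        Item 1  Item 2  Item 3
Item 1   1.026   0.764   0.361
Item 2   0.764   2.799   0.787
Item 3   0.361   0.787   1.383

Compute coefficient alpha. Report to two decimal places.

Σσ²ᵢ = 1.026 + 2.799 + 1.383 = 5.208
Sum of the distinct covariances = 1.912
σ²_T = 5.208 + 2 × 1.912 = 9.032
α = (k/(k−1))·(1 − Σσ²ᵢ/σ²_T) = (3/2)·(1 − 5.208/9.032) = 0.64

coefficient alpha = 0.64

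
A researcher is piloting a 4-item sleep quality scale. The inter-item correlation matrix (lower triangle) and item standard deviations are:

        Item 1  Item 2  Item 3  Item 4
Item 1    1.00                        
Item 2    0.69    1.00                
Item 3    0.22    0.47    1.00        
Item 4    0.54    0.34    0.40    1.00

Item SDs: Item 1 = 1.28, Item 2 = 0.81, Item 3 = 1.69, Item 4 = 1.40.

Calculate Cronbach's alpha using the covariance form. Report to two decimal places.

α = 0.72

Σσ²ᵢ = 1.28² + 0.81² + 1.69² + 1.40² = 7.1106
Covariances σ_ij = r_ij · s_i · s_j:
  σ(Item 1,Item 2) = 0.69 × 1.28 × 0.81 = 0.7154
  σ(Item 1,Item 3) = 0.22 × 1.28 × 1.69 = 0.4759
  σ(Item 1,Item 4) = 0.54 × 1.28 × 1.40 = 0.9677
  σ(Item 2,Item 3) = 0.47 × 0.81 × 1.69 = 0.6434
  σ(Item 2,Item 4) = 0.34 × 0.81 × 1.40 = 0.3856
  σ(Item 3,Item 4) = 0.40 × 1.69 × 1.40 = 0.9464
σ²_T = Σσ²ᵢ + 2·Σσ_ij = 7.1106 + 2 × 4.1344 = 15.3794
α = (4/3)·(1 − 7.1106/15.3794) = 0.72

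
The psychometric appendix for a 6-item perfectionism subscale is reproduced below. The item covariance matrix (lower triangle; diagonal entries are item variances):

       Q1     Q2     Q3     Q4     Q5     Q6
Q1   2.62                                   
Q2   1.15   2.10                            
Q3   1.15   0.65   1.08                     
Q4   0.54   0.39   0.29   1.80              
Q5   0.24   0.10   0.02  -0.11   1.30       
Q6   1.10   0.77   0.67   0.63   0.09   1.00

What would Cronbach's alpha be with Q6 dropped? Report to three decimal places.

Cronbach's alpha = 0.623

Remaining items: Q1, Q2, Q3, Q4, Q5 (k = 5).
Σσᵢ² = 2.62 + 2.10 + 1.08 + 1.80 + 1.30 = 8.90
Var(T) = 8.90 + 2 × 4.42 = 17.74
α (item deleted) = (5/4)·(1 − 8.90/17.74) = 0.623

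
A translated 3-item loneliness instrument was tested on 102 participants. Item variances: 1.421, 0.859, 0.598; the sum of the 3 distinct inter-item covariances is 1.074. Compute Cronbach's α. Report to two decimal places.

sum of item variances = 1.421 + 0.859 + 0.598 = 2.878
Sum of distinct covariances = 1.074
Var(T) = sum of item variances + 2·Σcov = 2.878 + 2 × 1.074 = 5.026
α = (3/2)·(1 − 2.878/5.026) = 0.64

α = 0.64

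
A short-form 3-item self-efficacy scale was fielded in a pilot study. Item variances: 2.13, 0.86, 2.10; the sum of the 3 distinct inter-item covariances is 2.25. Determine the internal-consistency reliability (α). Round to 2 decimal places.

α = 0.70

Σσᵢ² = 2.13 + 0.86 + 2.10 = 5.09
Sum of distinct covariances = 2.25
Var(T) = Σσᵢ² + 2·Σcov = 5.09 + 2 × 2.25 = 9.59
α = (3/2)·(1 − 5.09/9.59) = 0.70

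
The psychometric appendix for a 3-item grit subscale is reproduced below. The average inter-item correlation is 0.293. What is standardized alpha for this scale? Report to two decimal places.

Standardized α = k·r̄ / (1 + (k−1)·r̄) = 3 × 0.293 / (1 + 2 × 0.293)
  = 0.8790 / 1.5860 = 0.55

standardized alpha = 0.55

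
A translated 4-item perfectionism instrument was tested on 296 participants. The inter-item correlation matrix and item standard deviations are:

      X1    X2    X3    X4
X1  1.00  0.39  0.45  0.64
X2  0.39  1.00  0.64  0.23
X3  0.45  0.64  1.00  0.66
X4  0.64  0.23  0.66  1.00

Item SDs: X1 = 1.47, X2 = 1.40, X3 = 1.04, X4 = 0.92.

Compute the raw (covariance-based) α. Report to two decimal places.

α = 0.78

Σσ²ᵢ = 1.47² + 1.40² + 1.04² + 0.92² = 6.0489
Covariances σ_ij = r_ij · s_i · s_j:
  σ(X1,X2) = 0.39 × 1.47 × 1.40 = 0.8026
  σ(X1,X3) = 0.45 × 1.47 × 1.04 = 0.6880
  σ(X1,X4) = 0.64 × 1.47 × 0.92 = 0.8655
  σ(X2,X3) = 0.64 × 1.40 × 1.04 = 0.9318
  σ(X2,X4) = 0.23 × 1.40 × 0.92 = 0.2962
  σ(X3,X4) = 0.66 × 1.04 × 0.92 = 0.6315
σ²_T = Σσ²ᵢ + 2·Σσ_ij = 6.0489 + 2 × 4.2156 = 14.4801
α = (4/3)·(1 − 6.0489/14.4801) = 0.78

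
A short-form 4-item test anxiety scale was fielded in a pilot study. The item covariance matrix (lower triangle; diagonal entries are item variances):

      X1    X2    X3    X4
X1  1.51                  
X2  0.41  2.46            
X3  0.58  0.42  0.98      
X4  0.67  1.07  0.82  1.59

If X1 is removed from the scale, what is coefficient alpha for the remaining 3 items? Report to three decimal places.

Remaining items: X2, X3, X4 (k = 3).
Σσ²ᵢ = 2.46 + 0.98 + 1.59 = 5.03
total variance = 5.03 + 2 × 2.31 = 9.65
α (item deleted) = (3/2)·(1 − 5.03/9.65) = 0.718

α = 0.718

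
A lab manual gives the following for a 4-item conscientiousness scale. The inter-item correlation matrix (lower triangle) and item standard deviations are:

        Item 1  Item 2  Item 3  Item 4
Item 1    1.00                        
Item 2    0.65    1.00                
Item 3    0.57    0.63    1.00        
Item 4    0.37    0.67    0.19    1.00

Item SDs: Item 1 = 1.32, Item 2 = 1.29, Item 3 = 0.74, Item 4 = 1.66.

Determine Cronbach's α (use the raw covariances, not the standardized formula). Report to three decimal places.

Cronbach's α = 0.781

Σσ²ᵢ = 1.32² + 1.29² + 0.74² + 1.66² = 6.7097
Covariances σ_ij = r_ij · s_i · s_j:
  σ(Item 1,Item 2) = 0.65 × 1.32 × 1.29 = 1.1068
  σ(Item 1,Item 3) = 0.57 × 1.32 × 0.74 = 0.5568
  σ(Item 1,Item 4) = 0.37 × 1.32 × 1.66 = 0.8107
  σ(Item 2,Item 3) = 0.63 × 1.29 × 0.74 = 0.6014
  σ(Item 2,Item 4) = 0.67 × 1.29 × 1.66 = 1.4347
  σ(Item 3,Item 4) = 0.19 × 0.74 × 1.66 = 0.2334
σ²_T = Σσ²ᵢ + 2·Σσ_ij = 6.7097 + 2 × 4.7438 = 16.1973
α = (4/3)·(1 − 6.7097/16.1973) = 0.781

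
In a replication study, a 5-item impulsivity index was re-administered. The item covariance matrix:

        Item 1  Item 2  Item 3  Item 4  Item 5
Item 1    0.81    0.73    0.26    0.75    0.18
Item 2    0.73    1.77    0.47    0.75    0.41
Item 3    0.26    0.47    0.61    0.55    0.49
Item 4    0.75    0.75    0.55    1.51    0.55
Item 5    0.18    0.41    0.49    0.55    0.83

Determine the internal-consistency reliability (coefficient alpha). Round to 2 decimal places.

α = 0.81

sum of item variances = 0.81 + 1.77 + 0.61 + 1.51 + 0.83 = 5.53
Sum of the distinct covariances = 5.14
total variance = 5.53 + 2 × 5.14 = 15.81
α = (k/(k−1))·(1 − sum of item variances/total variance) = (5/4)·(1 − 5.53/15.81) = 0.81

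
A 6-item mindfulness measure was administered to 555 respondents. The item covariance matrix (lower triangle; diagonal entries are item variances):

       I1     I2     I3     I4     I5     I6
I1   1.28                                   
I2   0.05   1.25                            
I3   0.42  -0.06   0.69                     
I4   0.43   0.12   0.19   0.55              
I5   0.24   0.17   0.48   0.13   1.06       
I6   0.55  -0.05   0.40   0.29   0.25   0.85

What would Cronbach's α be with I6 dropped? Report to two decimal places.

Cronbach's α = 0.59

Remaining items: I1, I2, I3, I4, I5 (k = 5).
ΣVar(i) = 1.28 + 1.25 + 0.69 + 0.55 + 1.06 = 4.83
Var(T) = 4.83 + 2 × 2.17 = 9.17
α (item deleted) = (5/4)·(1 − 4.83/9.17) = 0.59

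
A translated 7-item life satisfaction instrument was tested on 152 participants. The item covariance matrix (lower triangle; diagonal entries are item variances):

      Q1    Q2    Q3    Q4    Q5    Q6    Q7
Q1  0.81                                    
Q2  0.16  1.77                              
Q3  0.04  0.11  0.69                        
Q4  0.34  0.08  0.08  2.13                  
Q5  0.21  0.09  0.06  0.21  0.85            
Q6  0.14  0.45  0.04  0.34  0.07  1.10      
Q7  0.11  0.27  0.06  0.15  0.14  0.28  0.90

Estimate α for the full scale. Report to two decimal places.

Σσᵢ² = 0.81 + 1.77 + 0.69 + 2.13 + 0.85 + 1.10 + 0.90 = 8.25
Σ_{i<j} σ_ij = 3.43
σ²_total = 8.25 + 2 × 3.43 = 15.11
α = (k/(k−1))·(1 − Σσᵢ²/σ²_total) = (7/6)·(1 − 8.25/15.11) = 0.53

α = 0.53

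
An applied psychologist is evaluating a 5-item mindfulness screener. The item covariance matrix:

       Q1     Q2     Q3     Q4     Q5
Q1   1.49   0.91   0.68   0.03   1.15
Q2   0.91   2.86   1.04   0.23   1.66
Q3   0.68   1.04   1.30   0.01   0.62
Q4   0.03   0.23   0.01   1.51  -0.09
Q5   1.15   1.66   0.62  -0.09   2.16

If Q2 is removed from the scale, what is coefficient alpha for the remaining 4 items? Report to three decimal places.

coefficient alpha = 0.568

Remaining items: Q1, Q3, Q4, Q5 (k = 4).
Σσ²ᵢ = 1.49 + 1.30 + 1.51 + 2.16 = 6.46
σ²_T = 6.46 + 2 × 2.40 = 11.26
α (item deleted) = (4/3)·(1 − 6.46/11.26) = 0.568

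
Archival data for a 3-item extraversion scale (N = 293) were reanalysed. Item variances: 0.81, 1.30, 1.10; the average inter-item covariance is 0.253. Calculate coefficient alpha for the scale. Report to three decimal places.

coefficient alpha = 0.482

sum of item variances = 0.81 + 1.30 + 1.10 = 3.21
Sum of the 3 distinct covariances = 3 × 0.253 = 0.759
total variance = sum of item variances + 2·Σcov = 3.21 + 2 × 0.759 = 4.728
α = (3/2)·(1 − 3.21/4.728) = 0.482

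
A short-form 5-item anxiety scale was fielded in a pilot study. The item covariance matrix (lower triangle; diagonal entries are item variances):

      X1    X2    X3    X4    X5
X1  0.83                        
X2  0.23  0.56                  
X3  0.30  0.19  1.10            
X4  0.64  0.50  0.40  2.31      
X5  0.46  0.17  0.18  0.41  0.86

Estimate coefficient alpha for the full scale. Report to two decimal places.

Σσᵢ² = 0.83 + 0.56 + 1.10 + 2.31 + 0.86 = 5.66
Σ_{i<j} σ_ij = 3.48
total variance = 5.66 + 2 × 3.48 = 12.62
α = (k/(k−1))·(1 − Σσᵢ²/total variance) = (5/4)·(1 − 5.66/12.62) = 0.69

coefficient alpha = 0.69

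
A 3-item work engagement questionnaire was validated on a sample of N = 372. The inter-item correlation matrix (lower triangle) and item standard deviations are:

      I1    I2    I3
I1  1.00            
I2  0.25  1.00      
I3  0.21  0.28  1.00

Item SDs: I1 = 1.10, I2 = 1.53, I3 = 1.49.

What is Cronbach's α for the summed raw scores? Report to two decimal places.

Σσ²ᵢ = 1.10² + 1.53² + 1.49² = 5.7710
Covariances σ_ij = r_ij · s_i · s_j:
  σ(I1,I2) = 0.25 × 1.10 × 1.53 = 0.4208
  σ(I1,I3) = 0.21 × 1.10 × 1.49 = 0.3442
  σ(I2,I3) = 0.28 × 1.53 × 1.49 = 0.6383
σ²_T = Σσ²ᵢ + 2·Σσ_ij = 5.7710 + 2 × 1.4033 = 8.5776
α = (3/2)·(1 − 5.7710/8.5776) = 0.49

α = 0.49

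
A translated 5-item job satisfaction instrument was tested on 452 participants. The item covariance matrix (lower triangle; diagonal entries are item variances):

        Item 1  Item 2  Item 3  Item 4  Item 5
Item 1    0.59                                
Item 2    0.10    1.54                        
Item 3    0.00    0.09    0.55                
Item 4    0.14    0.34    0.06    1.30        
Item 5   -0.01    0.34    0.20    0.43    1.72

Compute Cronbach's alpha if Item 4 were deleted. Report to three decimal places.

Cronbach's alpha = 0.329

Remaining items: Item 1, Item 2, Item 3, Item 5 (k = 4).
Σσᵢ² = 0.59 + 1.54 + 0.55 + 1.72 = 4.40
total variance = 4.40 + 2 × 0.72 = 5.84
α (item deleted) = (4/3)·(1 − 4.40/5.84) = 0.329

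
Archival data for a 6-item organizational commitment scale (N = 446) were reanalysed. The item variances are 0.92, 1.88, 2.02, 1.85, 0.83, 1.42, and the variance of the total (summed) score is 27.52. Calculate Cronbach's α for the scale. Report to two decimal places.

sum of item variances = 0.92 + 1.88 + 2.02 + 1.85 + 0.83 + 1.42 = 8.92
α = (k/(k−1))·(1 − sum of item variances/total variance) = (6/5)·(1 − 8.92/27.52) = 0.81

α = 0.81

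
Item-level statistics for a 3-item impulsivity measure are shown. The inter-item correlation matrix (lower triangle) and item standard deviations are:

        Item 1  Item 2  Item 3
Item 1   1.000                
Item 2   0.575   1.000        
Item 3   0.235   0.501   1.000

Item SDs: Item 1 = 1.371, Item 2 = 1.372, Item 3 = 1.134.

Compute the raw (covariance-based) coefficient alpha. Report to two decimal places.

coefficient alpha = 0.70

Σσ²ᵢ = 1.371² + 1.372² + 1.134² = 5.0480
Covariances σ_ij = r_ij · s_i · s_j:
  σ(Item 1,Item 2) = 0.575 × 1.371 × 1.372 = 1.0816
  σ(Item 1,Item 3) = 0.235 × 1.371 × 1.134 = 0.3654
  σ(Item 2,Item 3) = 0.501 × 1.372 × 1.134 = 0.7795
σ²_T = Σσ²ᵢ + 2·Σσ_ij = 5.0480 + 2 × 2.2265 = 9.5010
α = (3/2)·(1 − 5.0480/9.5010) = 0.70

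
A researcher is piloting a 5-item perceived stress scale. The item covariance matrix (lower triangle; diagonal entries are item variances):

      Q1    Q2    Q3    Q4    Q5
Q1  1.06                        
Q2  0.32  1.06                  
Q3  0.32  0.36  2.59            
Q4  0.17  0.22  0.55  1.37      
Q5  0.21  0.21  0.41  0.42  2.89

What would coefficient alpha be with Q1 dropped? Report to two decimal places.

coefficient alpha = 0.47

Remaining items: Q2, Q3, Q4, Q5 (k = 4).
Σσ²ᵢ = 1.06 + 2.59 + 1.37 + 2.89 = 7.91
Var(T) = 7.91 + 2 × 2.17 = 12.25
α (item deleted) = (4/3)·(1 − 7.91/12.25) = 0.47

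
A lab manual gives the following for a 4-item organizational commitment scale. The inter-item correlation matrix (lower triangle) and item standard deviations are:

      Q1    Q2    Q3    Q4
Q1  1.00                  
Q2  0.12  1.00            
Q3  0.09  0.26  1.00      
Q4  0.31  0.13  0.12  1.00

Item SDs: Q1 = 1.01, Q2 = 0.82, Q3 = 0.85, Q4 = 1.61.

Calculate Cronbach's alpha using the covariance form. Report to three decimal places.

Σσ²ᵢ = 1.01² + 0.82² + 0.85² + 1.61² = 5.0071
Covariances σ_ij = r_ij · s_i · s_j:
  σ(Q1,Q2) = 0.12 × 1.01 × 0.82 = 0.0994
  σ(Q1,Q3) = 0.09 × 1.01 × 0.85 = 0.0773
  σ(Q1,Q4) = 0.31 × 1.01 × 1.61 = 0.5041
  σ(Q2,Q3) = 0.26 × 0.82 × 0.85 = 0.1812
  σ(Q2,Q4) = 0.13 × 0.82 × 1.61 = 0.1716
  σ(Q3,Q4) = 0.12 × 0.85 × 1.61 = 0.1642
σ²_T = Σσ²ᵢ + 2·Σσ_ij = 5.0071 + 2 × 1.1978 = 7.4027
α = (4/3)·(1 − 5.0071/7.4027) = 0.431

Cronbach's alpha = 0.431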